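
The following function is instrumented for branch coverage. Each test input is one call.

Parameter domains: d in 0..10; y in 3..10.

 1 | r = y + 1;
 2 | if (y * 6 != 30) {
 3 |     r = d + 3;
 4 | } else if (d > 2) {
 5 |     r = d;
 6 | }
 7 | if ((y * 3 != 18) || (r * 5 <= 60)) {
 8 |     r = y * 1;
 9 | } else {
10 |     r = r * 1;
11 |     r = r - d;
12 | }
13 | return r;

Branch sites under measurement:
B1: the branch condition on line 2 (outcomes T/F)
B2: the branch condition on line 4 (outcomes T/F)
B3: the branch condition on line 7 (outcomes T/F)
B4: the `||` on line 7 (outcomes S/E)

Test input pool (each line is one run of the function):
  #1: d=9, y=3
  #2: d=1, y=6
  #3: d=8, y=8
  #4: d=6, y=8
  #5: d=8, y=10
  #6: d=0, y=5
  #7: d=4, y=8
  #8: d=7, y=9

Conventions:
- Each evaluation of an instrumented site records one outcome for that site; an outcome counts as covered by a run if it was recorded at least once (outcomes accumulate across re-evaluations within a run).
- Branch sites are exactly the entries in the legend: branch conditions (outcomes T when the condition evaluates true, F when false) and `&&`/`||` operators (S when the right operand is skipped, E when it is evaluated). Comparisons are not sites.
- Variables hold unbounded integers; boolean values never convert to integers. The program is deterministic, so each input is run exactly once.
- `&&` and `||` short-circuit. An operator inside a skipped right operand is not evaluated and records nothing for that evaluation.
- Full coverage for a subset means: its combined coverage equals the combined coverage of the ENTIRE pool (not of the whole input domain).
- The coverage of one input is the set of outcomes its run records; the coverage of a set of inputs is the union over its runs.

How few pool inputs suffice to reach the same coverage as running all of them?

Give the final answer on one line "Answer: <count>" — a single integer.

input #1 (d=9, y=3): covers B1=T, B3=T, B4=S
input #2 (d=1, y=6): covers B1=T, B3=T, B4=E
input #3 (d=8, y=8): covers B1=T, B3=T, B4=S
input #4 (d=6, y=8): covers B1=T, B3=T, B4=S
input #5 (d=8, y=10): covers B1=T, B3=T, B4=S
input #6 (d=0, y=5): covers B1=F, B2=F, B3=T, B4=S
input #7 (d=4, y=8): covers B1=T, B3=T, B4=S
input #8 (d=7, y=9): covers B1=T, B3=T, B4=S
the full pool covers 6 outcomes: B1=T, B1=F, B2=F, B3=T, B4=S, B4=E
every size-1 subset falls short of the 6 outcomes (best: 4/6)
size 2: inputs {2, 6} cover all 6 outcomes, and no lexicographically smaller subset of this size does

Answer: 2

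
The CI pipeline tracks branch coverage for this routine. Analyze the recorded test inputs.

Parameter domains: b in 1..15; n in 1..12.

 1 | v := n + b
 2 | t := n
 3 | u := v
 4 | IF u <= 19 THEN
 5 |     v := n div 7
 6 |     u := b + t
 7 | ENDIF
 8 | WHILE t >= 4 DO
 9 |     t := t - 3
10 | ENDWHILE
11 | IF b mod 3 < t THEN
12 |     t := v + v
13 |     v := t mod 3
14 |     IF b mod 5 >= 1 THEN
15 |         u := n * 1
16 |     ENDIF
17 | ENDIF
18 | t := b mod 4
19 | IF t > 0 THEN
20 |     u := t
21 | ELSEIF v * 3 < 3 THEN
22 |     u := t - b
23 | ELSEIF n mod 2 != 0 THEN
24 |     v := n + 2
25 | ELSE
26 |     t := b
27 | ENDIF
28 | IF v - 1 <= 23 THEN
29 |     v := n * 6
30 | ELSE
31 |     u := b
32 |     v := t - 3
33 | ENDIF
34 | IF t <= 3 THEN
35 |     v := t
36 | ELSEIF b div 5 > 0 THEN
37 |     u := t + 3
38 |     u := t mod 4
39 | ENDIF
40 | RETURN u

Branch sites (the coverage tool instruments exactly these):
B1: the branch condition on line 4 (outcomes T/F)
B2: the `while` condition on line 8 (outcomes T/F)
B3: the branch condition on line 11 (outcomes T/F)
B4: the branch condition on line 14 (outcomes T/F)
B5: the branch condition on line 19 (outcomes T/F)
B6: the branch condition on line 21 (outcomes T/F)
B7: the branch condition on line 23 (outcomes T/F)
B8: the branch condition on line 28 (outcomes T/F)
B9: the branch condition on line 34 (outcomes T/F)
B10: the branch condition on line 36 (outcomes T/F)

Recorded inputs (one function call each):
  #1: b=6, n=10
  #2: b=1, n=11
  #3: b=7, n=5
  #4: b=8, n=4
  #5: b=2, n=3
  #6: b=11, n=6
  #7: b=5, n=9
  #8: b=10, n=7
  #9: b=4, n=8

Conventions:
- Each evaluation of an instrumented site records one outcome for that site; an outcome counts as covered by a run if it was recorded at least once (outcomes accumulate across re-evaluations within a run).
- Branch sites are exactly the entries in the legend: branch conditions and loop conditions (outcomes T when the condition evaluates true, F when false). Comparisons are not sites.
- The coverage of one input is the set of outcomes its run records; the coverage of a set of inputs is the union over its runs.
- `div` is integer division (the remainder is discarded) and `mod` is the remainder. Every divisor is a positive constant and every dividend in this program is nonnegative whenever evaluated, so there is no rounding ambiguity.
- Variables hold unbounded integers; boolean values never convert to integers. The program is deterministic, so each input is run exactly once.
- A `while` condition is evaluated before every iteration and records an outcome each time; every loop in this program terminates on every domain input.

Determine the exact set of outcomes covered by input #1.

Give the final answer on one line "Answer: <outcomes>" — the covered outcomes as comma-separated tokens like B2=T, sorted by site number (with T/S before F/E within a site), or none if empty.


Simulating input #1 (b=6, n=10) step by step:
  B1->T, B2->T, B2->T, B2->T, B2->F, B3->T, B4->T, B5->T, B8->T, B9->T
collecting distinct outcomes: B1=T, B2=T, B2=F, B3=T, B4=T, B5=T, B8=T, B9=T
Answer: B1=T, B2=T, B2=F, B3=T, B4=T, B5=T, B8=T, B9=T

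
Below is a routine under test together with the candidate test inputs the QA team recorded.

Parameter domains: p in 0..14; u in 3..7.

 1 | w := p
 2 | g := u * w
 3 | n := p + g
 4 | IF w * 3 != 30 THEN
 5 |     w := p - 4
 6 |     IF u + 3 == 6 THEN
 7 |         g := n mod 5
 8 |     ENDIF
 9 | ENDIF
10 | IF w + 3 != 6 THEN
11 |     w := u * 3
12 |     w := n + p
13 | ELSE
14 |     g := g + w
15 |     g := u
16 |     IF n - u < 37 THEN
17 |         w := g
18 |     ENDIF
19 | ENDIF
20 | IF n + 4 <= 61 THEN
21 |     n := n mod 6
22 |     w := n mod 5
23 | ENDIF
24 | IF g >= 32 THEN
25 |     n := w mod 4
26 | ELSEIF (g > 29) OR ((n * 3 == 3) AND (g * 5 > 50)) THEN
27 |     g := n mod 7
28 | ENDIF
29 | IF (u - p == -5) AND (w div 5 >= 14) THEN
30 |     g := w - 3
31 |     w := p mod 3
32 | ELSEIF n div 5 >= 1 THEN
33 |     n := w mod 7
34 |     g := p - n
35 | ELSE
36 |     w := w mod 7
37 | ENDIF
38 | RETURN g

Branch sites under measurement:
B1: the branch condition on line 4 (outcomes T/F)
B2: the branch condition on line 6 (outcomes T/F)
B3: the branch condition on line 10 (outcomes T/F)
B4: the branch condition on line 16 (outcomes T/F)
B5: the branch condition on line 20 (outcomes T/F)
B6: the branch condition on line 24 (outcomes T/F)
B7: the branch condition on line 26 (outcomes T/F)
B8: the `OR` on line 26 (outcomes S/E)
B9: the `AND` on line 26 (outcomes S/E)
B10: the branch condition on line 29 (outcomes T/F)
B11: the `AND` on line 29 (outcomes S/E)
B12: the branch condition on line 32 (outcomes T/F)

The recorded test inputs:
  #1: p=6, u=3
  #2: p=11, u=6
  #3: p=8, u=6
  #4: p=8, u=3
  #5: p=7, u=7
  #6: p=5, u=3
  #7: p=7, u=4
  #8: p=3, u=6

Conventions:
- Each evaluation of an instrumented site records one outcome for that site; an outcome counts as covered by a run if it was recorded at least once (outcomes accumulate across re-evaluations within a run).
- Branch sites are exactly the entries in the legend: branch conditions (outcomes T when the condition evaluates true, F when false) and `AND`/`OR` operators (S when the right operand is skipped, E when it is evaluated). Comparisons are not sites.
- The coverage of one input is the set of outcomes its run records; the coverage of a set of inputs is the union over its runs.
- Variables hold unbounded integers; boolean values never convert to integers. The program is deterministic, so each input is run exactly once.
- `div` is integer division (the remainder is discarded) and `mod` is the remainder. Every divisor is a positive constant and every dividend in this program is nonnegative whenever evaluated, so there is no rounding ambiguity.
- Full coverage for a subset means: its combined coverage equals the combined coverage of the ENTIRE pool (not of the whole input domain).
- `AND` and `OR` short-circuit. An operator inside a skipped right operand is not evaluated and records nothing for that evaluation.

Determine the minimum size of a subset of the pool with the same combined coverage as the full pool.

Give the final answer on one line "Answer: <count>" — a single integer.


input #1 (p=6, u=3): events B1->T, B2->T, B3->T, B5->T, B6->F, B8->E, B9->S, B7->F, B11->S, B10->F, B12->F; covers B1=T, B2=T, B3=T, B5=T, B6=F, B7=F, B8=E, B9=S, B10=F, B11=S, B12=F
input #2 (p=11, u=6): events B1->T, B2->F, B3->T, B5->F, B6->T, B11->E, B10->T; covers B1=T, B2=F, B3=T, B5=F, B6=T, B10=T, B11=E
input #3 (p=8, u=6): events B1->T, B2->F, B3->T, B5->T, B6->T, B11->S, B10->F, B12->F; covers B1=T, B2=F, B3=T, B5=T, B6=T, B10=F, B11=S, B12=F
input #4 (p=8, u=3): events B1->T, B2->T, B3->T, B5->T, B6->F, B8->E, B9->S, B7->F, B11->E, B10->F, B12->F; covers B1=T, B2=T, B3=T, B5=T, B6=F, B7=F, B8=E, B9=S, B10=F, B11=E, B12=F
input #5 (p=7, u=7): events B1->T, B2->F, B3->F, B4->F, B5->T, B6->F, B8->E, B9->S, B7->F, B11->S, B10->F, B12->F; covers B1=T, B2=F, B3=F, B4=F, B5=T, B6=F, B7=F, B8=E, B9=S, B10=F, B11=S, B12=F
input #6 (p=5, u=3): events B1->T, B2->T, B3->T, B5->T, B6->F, B8->E, B9->S, B7->F, B11->S, B10->F, B12->F; covers B1=T, B2=T, B3=T, B5=T, B6=F, B7=F, B8=E, B9=S, B10=F, B11=S, B12=F
input #7 (p=7, u=4): events B1->T, B2->F, B3->F, B4->T, B5->T, B6->F, B8->E, B9->S, B7->F, B11->S, B10->F, B12->T; covers B1=T, B2=F, B3=F, B4=T, B5=T, B6=F, B7=F, B8=E, B9=S, B10=F, B11=S, B12=T
input #8 (p=3, u=6): events B1->T, B2->F, B3->T, B5->T, B6->F, B8->E, B9->S, B7->F, B11->S, B10->F, B12->F; covers B1=T, B2=F, B3=T, B5=T, B6=F, B7=F, B8=E, B9=S, B10=F, B11=S, B12=F
the full pool covers 20 outcomes: B1=T, B2=T, B2=F, B3=T, B3=F, B4=T, B4=F, B5=T, B5=F, B6=T, B6=F, B7=F, B8=E, B9=S, B10=T, B10=F, B11=S, B11=E, B12=T, B12=F
no size-1 subset reaches all 20 outcomes (best union: 12/20)
no size-2 subset reaches all 20 outcomes (best union: 17/20)
no size-3 subset reaches all 20 outcomes (best union: 19/20)
size 4: inputs {1, 2, 5, 7} cover all 20 outcomes, and no lexicographically smaller subset of this size does
Answer: 4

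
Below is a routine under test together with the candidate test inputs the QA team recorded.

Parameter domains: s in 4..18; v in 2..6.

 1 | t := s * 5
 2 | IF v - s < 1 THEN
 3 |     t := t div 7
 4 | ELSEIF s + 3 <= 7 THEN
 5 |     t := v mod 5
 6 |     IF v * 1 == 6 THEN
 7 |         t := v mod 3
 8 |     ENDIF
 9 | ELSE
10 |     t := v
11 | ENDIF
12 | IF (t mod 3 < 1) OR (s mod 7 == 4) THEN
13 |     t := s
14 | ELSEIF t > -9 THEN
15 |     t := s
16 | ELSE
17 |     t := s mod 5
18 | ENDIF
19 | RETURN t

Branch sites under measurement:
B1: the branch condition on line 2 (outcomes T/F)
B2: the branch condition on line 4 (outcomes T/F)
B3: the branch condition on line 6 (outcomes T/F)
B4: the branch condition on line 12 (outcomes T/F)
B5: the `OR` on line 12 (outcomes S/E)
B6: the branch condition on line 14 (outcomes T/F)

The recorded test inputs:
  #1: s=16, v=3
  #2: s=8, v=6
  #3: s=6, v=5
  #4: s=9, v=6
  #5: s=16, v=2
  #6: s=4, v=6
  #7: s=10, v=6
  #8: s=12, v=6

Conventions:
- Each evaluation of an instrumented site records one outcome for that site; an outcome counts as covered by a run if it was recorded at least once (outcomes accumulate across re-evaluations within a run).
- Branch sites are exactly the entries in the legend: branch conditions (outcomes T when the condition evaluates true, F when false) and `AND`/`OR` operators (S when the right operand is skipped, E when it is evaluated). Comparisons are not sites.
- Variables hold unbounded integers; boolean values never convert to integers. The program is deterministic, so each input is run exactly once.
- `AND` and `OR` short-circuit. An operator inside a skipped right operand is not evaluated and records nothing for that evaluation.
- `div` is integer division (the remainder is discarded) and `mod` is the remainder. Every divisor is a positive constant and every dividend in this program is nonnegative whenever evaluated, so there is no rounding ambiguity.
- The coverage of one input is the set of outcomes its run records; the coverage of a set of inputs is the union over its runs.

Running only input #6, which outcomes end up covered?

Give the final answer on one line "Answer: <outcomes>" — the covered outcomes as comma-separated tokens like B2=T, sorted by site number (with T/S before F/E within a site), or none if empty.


Running input #6 (s=4, v=6), event by event:
  B1->F, B2->T, B3->T, B5->S, B4->T
distinct outcomes covered: B1=F, B2=T, B3=T, B4=T, B5=S
Answer: B1=F, B2=T, B3=T, B4=T, B5=S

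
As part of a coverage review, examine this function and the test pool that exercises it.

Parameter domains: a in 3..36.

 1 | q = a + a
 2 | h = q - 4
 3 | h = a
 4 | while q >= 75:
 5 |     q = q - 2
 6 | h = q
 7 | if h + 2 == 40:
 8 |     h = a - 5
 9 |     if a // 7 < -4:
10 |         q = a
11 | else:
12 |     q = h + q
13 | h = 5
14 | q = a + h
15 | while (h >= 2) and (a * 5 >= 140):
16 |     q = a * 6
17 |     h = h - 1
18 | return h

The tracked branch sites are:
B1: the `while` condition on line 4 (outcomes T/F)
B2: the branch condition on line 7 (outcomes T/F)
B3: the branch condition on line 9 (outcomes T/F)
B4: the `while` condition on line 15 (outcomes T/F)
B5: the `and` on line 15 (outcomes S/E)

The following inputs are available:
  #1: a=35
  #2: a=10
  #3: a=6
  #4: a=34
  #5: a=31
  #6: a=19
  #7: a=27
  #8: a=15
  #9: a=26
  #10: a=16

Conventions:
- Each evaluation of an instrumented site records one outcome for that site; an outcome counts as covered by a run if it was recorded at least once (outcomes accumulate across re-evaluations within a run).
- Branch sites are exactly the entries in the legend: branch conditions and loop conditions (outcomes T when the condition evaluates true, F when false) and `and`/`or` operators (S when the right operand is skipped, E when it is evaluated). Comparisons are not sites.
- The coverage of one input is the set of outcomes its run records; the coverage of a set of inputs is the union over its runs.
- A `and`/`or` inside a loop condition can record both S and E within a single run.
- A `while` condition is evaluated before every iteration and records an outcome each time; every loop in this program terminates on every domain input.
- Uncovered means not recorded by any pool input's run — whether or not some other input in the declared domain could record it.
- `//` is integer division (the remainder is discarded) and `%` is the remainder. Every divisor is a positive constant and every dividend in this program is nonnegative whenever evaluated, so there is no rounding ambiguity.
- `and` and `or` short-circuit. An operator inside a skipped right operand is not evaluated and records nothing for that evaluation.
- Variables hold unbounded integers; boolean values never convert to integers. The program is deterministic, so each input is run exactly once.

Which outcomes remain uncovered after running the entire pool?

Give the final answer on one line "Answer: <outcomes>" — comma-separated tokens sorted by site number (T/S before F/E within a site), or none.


run #1 (a=35) runs B1->F, B2->F, B5->E, B4->T, B5->E, B4->T, B5->E, B4->T, B5->E, B4->T, B5->S, B4->F; records B1=F, B2=F, B4=T, B4=F, B5=S, B5=E
run #2 (a=10) runs B1->F, B2->F, B5->E, B4->F; records B1=F, B2=F, B4=F, B5=E
run #3 (a=6) runs B1->F, B2->F, B5->E, B4->F; records B1=F, B2=F, B4=F, B5=E
run #4 (a=34) runs B1->F, B2->F, B5->E, B4->T, B5->E, B4->T, B5->E, B4->T, B5->E, B4->T, B5->S, B4->F; records B1=F, B2=F, B4=T, B4=F, B5=S, B5=E
run #5 (a=31) runs B1->F, B2->F, B5->E, B4->T, B5->E, B4->T, B5->E, B4->T, B5->E, B4->T, B5->S, B4->F; records B1=F, B2=F, B4=T, B4=F, B5=S, B5=E
run #6 (a=19) runs B1->F, B2->T, B3->F, B5->E, B4->F; records B1=F, B2=T, B3=F, B4=F, B5=E
run #7 (a=27) runs B1->F, B2->F, B5->E, B4->F; records B1=F, B2=F, B4=F, B5=E
run #8 (a=15) runs B1->F, B2->F, B5->E, B4->F; records B1=F, B2=F, B4=F, B5=E
run #9 (a=26) runs B1->F, B2->F, B5->E, B4->F; records B1=F, B2=F, B4=F, B5=E
run #10 (a=16) runs B1->F, B2->F, B5->E, B4->F; records B1=F, B2=F, B4=F, B5=E
union over the pool: B1=F, B2=T, B2=F, B3=F, B4=T, B4=F, B5=S, B5=E
uncovered (2 of 10): B1=T, B3=T
Answer: B1=T, B3=T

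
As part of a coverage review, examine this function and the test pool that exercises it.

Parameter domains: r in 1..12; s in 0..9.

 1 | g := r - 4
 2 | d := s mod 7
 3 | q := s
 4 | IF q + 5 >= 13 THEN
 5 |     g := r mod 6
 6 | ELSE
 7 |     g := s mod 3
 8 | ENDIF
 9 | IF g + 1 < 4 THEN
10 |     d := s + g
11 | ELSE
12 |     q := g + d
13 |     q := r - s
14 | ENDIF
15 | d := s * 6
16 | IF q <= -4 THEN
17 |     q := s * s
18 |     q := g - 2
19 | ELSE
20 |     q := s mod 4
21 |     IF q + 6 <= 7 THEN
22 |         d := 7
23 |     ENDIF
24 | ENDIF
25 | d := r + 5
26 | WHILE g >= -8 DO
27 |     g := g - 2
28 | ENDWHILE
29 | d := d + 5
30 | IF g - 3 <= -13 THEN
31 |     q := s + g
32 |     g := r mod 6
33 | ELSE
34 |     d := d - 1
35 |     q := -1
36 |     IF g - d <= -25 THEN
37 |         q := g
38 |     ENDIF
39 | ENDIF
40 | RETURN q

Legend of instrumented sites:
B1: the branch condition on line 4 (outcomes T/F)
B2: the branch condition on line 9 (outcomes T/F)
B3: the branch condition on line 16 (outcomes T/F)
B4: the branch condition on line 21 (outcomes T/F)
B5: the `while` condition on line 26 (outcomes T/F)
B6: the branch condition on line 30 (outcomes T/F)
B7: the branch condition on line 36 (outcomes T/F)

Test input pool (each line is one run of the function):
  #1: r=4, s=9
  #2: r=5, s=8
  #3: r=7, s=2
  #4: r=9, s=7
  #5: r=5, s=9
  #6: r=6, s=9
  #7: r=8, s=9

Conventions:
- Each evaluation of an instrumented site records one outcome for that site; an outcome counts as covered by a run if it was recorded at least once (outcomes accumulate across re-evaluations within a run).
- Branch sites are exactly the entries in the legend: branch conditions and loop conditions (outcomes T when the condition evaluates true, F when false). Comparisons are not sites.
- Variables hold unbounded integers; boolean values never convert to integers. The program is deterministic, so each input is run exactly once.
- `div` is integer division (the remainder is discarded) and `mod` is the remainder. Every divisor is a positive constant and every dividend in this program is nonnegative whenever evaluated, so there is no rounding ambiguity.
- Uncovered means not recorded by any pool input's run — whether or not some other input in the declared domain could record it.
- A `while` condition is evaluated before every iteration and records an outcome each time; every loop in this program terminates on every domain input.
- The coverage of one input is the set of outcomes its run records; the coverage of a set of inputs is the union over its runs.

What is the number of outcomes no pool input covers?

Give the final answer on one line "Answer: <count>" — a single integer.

run #1 (r=4, s=9) runs B1->T, B2->F, B3->T, B5->T, B5->T, B5->T, B5->T, B5->T, B5->T, B5->T, B5->F, B6->T; records B1=T, B2=F, B3=T, B5=T, B5=F, B6=T
run #2 (r=5, s=8) runs B1->T, B2->F, B3->F, B4->T, B5->T, B5->T, B5->T, B5->T, B5->T, B5->T, B5->T, B5->F, B6->F, B7->F; records B1=T, B2=F, B3=F, B4=T, B5=T, B5=F, B6=F, B7=F
run #3 (r=7, s=2) runs B1->F, B2->T, B3->F, B4->F, B5->T, B5->T, B5->T, B5->T, B5->T, B5->T, B5->F, B6->T; records B1=F, B2=T, B3=F, B4=F, B5=T, B5=F, B6=T
run #4 (r=9, s=7) runs B1->F, B2->T, B3->F, B4->F, B5->T, B5->T, B5->T, B5->T, B5->T, B5->F, B6->F, B7->T; records B1=F, B2=T, B3=F, B4=F, B5=T, B5=F, B6=F, B7=T
run #5 (r=5, s=9) runs B1->T, B2->F, B3->T, B5->T, B5->T, B5->T, B5->T, B5->T, B5->T, B5->T, B5->F, B6->F, B7->F; records B1=T, B2=F, B3=T, B5=T, B5=F, B6=F, B7=F
run #6 (r=6, s=9) runs B1->T, B2->T, B3->F, B4->T, B5->T, B5->T, B5->T, B5->T, B5->T, B5->F, B6->T; records B1=T, B2=T, B3=F, B4=T, B5=T, B5=F, B6=T
run #7 (r=8, s=9) runs B1->T, B2->T, B3->F, B4->T, B5->T, B5->T, B5->T, B5->T, B5->T, B5->T, B5->F, B6->T; records B1=T, B2=T, B3=F, B4=T, B5=T, B5=F, B6=T
union over the pool: B1=T, B1=F, B2=T, B2=F, B3=T, B3=F, B4=T, B4=F, B5=T, B5=F, B6=T, B6=F, B7=T, B7=F
uncovered (0 of 14): none

Answer: 0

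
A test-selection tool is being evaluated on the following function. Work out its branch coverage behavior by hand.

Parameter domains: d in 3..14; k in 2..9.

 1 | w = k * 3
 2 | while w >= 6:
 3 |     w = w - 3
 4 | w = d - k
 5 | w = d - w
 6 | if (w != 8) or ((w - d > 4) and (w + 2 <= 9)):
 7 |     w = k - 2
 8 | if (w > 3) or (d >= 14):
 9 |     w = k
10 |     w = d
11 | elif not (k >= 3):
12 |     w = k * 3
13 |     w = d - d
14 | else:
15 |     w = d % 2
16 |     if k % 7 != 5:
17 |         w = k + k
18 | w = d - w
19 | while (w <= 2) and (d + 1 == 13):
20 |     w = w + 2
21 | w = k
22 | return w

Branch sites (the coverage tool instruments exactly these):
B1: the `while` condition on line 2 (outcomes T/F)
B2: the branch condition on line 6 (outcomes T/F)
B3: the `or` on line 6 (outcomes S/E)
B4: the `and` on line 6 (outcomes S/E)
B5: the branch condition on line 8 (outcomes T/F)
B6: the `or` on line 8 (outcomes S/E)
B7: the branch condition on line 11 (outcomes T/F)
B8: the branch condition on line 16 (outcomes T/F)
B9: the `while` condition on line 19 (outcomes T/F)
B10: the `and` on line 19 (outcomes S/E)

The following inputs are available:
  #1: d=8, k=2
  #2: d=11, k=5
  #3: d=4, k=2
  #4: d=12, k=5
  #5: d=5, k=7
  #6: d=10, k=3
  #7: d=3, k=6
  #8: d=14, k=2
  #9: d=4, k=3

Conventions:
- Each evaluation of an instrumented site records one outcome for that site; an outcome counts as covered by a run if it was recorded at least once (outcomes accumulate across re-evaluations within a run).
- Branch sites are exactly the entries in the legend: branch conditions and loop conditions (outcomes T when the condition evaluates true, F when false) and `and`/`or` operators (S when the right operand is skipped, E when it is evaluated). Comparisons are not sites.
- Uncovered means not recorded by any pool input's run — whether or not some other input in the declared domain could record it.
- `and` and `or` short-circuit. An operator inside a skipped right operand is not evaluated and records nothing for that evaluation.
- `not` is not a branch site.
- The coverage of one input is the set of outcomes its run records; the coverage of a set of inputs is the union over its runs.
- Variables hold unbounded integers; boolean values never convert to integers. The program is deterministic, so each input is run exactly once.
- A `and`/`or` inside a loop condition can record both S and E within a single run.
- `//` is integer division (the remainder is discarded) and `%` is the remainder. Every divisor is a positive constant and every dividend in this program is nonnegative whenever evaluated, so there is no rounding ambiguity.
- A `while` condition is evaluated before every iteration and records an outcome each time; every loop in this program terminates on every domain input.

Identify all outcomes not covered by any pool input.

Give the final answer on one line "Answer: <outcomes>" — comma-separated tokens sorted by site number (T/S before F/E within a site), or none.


#1 (d=8, k=2) -> B1->T, B1->F, B3->S, B2->T, B6->E, B5->F, B7->T, B10->S, B9->F; covered: B1=T, B1=F, B2=T, B3=S, B5=F, B6=E, B7=T, B9=F, B10=S
#2 (d=11, k=5) -> B1->T, B1->T, B1->T, B1->T, B1->F, B3->S, B2->T, B6->E, B5->F, B7->F, B8->F, B10->S, B9->F; covered: B1=T, B1=F, B2=T, B3=S, B5=F, B6=E, B7=F, B8=F, B9=F, B10=S
#3 (d=4, k=2) -> B1->T, B1->F, B3->S, B2->T, B6->E, B5->F, B7->T, B10->S, B9->F; covered: B1=T, B1=F, B2=T, B3=S, B5=F, B6=E, B7=T, B9=F, B10=S
#4 (d=12, k=5) -> B1->T, B1->T, B1->T, B1->T, B1->F, B3->S, B2->T, B6->E, B5->F, B7->F, B8->F, B10->S, B9->F; covered: B1=T, B1=F, B2=T, B3=S, B5=F, B6=E, B7=F, B8=F, B9=F, B10=S
#5 (d=5, k=7) -> B1->T, B1->T, B1->T, B1->T, B1->T, B1->T, B1->F, B3->S, B2->T, B6->S, B5->T, B10->E, B9->F; covered: B1=T, B1=F, B2=T, B3=S, B5=T, B6=S, B9=F, B10=E
#6 (d=10, k=3) -> B1->T, B1->T, B1->F, B3->S, B2->T, B6->E, B5->F, B7->F, B8->T, B10->S, B9->F; covered: B1=T, B1=F, B2=T, B3=S, B5=F, B6=E, B7=F, B8=T, B9=F, B10=S
#7 (d=3, k=6) -> B1->T, B1->T, B1->T, B1->T, B1->T, B1->F, B3->S, B2->T, B6->S, B5->T, B10->E, B9->F; covered: B1=T, B1=F, B2=T, B3=S, B5=T, B6=S, B9=F, B10=E
#8 (d=14, k=2) -> B1->T, B1->F, B3->S, B2->T, B6->E, B5->T, B10->E, B9->F; covered: B1=T, B1=F, B2=T, B3=S, B5=T, B6=E, B9=F, B10=E
#9 (d=4, k=3) -> B1->T, B1->T, B1->F, B3->S, B2->T, B6->E, B5->F, B7->F, B8->T, B10->E, B9->F; covered: B1=T, B1=F, B2=T, B3=S, B5=F, B6=E, B7=F, B8=T, B9=F, B10=E
union over the pool: B1=T, B1=F, B2=T, B3=S, B5=T, B5=F, B6=S, B6=E, B7=T, B7=F, B8=T, B8=F, B9=F, B10=S, B10=E
uncovered (5 of 20): B2=F, B3=E, B4=S, B4=E, B9=T
Answer: B2=F, B3=E, B4=S, B4=E, B9=T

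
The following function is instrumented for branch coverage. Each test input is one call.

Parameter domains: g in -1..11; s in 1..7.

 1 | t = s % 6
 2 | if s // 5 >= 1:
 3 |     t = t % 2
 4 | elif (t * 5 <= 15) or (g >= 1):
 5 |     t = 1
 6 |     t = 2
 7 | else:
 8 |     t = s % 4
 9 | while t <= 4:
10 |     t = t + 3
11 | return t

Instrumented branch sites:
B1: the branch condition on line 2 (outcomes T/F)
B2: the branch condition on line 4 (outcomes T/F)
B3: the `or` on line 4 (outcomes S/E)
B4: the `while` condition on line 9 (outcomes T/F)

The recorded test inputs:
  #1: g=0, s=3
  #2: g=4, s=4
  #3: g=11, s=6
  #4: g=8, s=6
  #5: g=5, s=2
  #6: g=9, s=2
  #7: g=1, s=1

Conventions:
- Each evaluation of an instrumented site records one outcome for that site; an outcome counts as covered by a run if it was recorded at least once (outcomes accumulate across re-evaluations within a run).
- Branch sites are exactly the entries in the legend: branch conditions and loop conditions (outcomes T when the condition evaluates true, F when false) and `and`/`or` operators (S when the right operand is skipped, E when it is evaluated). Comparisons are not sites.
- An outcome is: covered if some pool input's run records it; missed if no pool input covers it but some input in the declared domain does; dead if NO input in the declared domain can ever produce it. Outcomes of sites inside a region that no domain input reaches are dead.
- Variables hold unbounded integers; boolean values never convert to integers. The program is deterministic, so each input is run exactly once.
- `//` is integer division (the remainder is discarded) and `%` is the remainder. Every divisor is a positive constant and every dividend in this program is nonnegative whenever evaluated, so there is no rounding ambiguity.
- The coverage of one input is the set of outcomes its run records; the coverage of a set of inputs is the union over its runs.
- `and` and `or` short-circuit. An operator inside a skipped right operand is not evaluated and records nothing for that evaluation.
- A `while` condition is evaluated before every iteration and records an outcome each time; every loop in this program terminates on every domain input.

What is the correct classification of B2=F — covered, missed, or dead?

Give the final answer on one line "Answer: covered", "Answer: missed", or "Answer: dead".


no pool input records B2=F
but domain input (g=-1, s=4) does record it -> reachable, so missed
Answer: missed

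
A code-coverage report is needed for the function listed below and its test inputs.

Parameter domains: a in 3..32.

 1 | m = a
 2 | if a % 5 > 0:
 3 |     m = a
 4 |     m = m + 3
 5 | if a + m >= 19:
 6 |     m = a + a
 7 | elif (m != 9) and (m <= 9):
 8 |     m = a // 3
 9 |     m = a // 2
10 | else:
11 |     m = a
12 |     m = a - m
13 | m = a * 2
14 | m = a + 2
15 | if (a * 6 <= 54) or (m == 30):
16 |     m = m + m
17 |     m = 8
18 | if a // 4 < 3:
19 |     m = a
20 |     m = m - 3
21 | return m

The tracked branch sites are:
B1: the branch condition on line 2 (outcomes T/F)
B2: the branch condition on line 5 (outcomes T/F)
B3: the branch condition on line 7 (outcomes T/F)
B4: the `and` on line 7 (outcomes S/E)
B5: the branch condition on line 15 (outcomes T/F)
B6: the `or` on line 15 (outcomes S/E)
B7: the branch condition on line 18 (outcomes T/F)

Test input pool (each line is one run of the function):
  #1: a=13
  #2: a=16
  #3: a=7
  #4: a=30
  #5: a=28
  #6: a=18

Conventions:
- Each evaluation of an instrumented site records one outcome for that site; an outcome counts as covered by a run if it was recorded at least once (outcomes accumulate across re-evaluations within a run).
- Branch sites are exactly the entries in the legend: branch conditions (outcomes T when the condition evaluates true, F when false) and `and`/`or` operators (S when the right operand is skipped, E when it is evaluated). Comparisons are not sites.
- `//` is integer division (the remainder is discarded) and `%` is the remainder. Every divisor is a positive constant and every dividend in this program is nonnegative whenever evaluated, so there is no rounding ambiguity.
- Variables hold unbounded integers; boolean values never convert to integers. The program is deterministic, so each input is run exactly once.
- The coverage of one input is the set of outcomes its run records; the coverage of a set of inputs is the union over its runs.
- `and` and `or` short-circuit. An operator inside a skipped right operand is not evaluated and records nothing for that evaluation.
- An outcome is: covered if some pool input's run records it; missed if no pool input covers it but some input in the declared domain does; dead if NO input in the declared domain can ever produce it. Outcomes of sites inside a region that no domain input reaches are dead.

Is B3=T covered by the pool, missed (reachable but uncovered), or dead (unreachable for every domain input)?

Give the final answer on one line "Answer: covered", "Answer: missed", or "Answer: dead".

no pool input records B3=T
but domain input (a=3) does record it -> reachable, so missed

Answer: missed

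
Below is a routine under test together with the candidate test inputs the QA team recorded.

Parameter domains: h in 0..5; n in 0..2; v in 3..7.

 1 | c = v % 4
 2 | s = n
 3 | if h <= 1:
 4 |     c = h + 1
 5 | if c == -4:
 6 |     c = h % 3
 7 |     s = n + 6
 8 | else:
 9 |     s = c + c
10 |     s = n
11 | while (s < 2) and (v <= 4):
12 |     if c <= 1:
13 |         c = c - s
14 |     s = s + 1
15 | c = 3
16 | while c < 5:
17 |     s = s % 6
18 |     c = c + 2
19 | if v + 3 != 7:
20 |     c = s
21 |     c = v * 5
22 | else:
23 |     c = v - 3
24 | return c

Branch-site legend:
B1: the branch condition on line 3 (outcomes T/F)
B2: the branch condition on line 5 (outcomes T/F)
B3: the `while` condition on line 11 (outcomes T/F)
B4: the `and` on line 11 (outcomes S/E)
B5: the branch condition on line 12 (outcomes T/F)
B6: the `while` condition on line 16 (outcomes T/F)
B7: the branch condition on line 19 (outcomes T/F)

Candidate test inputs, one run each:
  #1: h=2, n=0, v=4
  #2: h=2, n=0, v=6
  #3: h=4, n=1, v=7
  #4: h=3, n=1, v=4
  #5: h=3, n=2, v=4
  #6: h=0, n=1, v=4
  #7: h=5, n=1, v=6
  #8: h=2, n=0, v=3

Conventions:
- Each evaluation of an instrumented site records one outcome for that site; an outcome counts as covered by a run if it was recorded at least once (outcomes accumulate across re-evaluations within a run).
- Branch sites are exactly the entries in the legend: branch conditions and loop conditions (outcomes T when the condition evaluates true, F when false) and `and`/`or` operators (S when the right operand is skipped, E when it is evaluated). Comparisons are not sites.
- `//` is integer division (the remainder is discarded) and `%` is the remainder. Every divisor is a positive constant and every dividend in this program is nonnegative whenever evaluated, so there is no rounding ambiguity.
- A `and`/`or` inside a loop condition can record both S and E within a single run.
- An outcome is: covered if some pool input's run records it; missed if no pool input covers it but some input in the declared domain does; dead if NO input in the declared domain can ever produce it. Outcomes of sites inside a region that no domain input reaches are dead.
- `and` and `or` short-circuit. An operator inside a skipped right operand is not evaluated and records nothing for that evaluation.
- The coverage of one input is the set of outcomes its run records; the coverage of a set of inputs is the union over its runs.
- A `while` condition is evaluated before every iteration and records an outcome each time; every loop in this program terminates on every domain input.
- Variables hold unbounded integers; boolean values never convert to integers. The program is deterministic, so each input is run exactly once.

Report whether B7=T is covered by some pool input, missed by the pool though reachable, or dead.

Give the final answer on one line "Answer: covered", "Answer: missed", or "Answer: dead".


B7=T is recorded by pool input(s) 2, 3, 7, 8 -> covered
Answer: covered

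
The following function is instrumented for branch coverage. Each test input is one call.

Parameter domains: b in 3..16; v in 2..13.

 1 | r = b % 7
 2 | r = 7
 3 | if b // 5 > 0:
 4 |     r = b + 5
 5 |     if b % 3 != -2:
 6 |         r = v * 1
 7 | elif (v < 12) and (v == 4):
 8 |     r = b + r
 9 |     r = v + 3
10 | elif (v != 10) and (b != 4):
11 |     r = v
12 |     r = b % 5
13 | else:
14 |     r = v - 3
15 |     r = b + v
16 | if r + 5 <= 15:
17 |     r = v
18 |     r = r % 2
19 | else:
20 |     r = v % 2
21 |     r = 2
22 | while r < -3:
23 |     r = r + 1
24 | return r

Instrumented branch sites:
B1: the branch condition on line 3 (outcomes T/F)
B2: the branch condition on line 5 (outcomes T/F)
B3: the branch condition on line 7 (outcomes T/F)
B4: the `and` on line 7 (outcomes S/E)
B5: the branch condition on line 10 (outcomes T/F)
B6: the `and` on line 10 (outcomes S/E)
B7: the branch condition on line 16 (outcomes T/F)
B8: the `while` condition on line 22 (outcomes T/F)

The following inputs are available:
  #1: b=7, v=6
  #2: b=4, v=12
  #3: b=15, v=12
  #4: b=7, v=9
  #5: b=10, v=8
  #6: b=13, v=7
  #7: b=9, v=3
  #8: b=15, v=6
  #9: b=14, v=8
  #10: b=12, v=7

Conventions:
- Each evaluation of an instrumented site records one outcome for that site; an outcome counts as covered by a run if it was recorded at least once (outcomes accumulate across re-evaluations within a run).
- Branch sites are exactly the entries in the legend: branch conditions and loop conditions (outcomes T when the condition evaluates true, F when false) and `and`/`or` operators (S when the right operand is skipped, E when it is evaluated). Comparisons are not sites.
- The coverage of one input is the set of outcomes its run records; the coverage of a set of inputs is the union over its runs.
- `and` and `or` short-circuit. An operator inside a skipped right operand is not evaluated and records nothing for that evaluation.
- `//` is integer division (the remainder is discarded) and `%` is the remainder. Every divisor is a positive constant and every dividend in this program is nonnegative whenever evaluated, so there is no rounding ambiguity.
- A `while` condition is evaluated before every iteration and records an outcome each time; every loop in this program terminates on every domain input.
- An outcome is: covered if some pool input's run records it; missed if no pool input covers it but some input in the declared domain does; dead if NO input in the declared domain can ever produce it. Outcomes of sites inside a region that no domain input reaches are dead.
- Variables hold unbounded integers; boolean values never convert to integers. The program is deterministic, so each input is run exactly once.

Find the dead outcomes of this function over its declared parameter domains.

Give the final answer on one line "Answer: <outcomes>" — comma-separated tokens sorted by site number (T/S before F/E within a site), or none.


checking every outcome against all 168 domain inputs:
  B2=F: zero occurrences over every domain input -> dead
  B8=T: zero occurrences over every domain input -> dead
  reachable outcomes have witnesses, e.g. B1=T (e.g. b=5, v=2), B1=F (e.g. b=3, v=2), B2=T (e.g. b=5, v=2), B3=T (e.g. b=3, v=4)
Answer: B2=F, B8=T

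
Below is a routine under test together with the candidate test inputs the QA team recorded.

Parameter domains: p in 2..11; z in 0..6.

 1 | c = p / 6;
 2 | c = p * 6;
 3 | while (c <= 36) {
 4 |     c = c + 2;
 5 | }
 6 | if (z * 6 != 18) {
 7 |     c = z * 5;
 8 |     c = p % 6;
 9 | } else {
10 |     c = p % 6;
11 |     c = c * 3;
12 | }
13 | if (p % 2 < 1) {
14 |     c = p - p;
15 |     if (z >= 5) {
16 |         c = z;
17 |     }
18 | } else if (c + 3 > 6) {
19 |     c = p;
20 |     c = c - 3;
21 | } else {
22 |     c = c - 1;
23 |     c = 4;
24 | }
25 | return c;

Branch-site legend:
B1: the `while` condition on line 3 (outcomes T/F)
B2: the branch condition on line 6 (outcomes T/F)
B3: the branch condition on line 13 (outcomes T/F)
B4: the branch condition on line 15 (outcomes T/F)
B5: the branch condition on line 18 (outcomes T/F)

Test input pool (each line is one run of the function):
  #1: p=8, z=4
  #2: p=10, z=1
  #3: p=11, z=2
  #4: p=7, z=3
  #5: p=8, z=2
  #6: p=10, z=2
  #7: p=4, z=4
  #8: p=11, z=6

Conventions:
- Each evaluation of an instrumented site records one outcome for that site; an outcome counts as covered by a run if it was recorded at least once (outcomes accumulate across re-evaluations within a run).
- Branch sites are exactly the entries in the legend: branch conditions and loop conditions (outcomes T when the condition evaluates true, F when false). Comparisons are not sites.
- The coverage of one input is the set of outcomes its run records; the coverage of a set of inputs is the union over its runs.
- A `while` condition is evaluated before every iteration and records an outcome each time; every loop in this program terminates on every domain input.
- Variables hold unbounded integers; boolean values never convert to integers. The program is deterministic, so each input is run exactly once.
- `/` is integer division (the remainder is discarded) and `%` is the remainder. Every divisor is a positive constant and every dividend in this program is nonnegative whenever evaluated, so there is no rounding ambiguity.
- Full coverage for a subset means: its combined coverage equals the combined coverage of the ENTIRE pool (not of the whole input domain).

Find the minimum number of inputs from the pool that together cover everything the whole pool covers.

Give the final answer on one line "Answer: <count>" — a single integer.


input #1 (p=8, z=4): events B1->F, B2->T, B3->T, B4->F; covers B1=F, B2=T, B3=T, B4=F
input #2 (p=10, z=1): events B1->F, B2->T, B3->T, B4->F; covers B1=F, B2=T, B3=T, B4=F
input #3 (p=11, z=2): events B1->F, B2->T, B3->F, B5->T; covers B1=F, B2=T, B3=F, B5=T
input #4 (p=7, z=3): events B1->F, B2->F, B3->F, B5->F; covers B1=F, B2=F, B3=F, B5=F
input #5 (p=8, z=2): events B1->F, B2->T, B3->T, B4->F; covers B1=F, B2=T, B3=T, B4=F
input #6 (p=10, z=2): events B1->F, B2->T, B3->T, B4->F; covers B1=F, B2=T, B3=T, B4=F
input #7 (p=4, z=4): events B1->T, B1->T, B1->T, B1->T, B1->T, B1->T, B1->T, B1->F, B2->T, B3->T, B4->F; covers B1=T, B1=F, B2=T, B3=T, B4=F
input #8 (p=11, z=6): events B1->F, B2->T, B3->F, B5->T; covers B1=F, B2=T, B3=F, B5=T
pool-wide coverage (9 outcomes): B1=T, B1=F, B2=T, B2=F, B3=T, B3=F, B4=F, B5=T, B5=F
no size-1 subset reaches all 9 outcomes (best union: 5/9)
no size-2 subset reaches all 9 outcomes (best union: 8/9)
at size 3, {3, 4, 7} reaches all 9 outcomes; every lexicographically earlier size-3 subset fails
Answer: 3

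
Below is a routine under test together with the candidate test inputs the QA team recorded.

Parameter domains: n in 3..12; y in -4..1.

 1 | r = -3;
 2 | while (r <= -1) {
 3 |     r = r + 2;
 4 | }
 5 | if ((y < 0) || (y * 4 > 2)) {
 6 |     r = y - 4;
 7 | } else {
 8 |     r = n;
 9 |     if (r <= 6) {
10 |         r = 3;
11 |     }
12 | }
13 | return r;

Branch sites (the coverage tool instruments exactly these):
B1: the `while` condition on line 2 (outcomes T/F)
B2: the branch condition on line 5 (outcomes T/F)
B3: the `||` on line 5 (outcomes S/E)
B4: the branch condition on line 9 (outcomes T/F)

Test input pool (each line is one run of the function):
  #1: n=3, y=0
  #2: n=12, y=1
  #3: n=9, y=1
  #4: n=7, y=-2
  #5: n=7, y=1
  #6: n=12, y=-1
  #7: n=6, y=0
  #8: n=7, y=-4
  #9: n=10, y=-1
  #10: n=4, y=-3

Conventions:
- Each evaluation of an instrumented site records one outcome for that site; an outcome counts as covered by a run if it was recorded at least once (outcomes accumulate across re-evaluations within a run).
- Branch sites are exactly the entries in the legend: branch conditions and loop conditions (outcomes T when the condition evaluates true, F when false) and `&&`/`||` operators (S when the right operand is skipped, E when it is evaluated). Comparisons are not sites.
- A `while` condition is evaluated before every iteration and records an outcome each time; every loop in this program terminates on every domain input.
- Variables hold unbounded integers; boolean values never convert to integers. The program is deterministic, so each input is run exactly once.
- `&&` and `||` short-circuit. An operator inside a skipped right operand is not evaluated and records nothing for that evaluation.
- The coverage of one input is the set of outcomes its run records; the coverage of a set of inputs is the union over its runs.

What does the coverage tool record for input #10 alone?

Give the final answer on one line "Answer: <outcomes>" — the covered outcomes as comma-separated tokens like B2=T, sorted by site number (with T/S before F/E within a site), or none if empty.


Event log for input #10 (n=4, y=-3):
  B1->T, B1->T, B1->F, B3->S, B2->T
distinct outcomes covered: B1=T, B1=F, B2=T, B3=S
Answer: B1=T, B1=F, B2=T, B3=S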